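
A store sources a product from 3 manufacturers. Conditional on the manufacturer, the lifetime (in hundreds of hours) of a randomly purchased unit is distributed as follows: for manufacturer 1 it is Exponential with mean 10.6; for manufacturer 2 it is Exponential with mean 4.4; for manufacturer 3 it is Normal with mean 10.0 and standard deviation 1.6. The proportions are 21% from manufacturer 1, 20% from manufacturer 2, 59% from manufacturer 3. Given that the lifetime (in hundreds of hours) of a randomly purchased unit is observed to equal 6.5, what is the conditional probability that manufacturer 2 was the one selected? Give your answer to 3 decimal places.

Likelihoods f(6.5 | ·): 1: 0.0510954; 2: 0.0518771; 3: 0.022788.
Posterior ∝ prior × likelihood. Numerator for 2: 0.2·0.0518771 = 0.0103754.
Normalizing constant: 0.21·0.0510954 + 0.2·0.0518771 + 0.59·0.022788 = 0.0345504.
P(2 | observation) = 0.0103754 / 0.0345504 = 0.300298.

0.300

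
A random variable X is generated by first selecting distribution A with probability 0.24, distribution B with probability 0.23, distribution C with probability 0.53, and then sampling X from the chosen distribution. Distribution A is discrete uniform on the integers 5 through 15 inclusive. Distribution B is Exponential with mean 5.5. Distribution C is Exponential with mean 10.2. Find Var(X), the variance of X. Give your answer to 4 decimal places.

Per component, A: μ=10, E[X²]=110; B: μ=5.5, E[X²]=60.5; C: μ=10.2, E[X²]=208.08.
E[X] = 0.24·10 + 0.23·5.5 + 0.53·10.2 = 9.071.
E[X²] = 0.24·110 + 0.23·60.5 + 0.53·208.08 = 150.597.
Var(X) = E[X²] − (E[X])² = 150.597 − 82.283 = 68.3144.

68.3144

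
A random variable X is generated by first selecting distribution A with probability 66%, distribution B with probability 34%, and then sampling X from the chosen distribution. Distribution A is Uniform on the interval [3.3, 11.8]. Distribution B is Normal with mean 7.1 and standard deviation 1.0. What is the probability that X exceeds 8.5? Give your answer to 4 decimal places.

0.2837

Conditional on each component, P(X > 8.5): A: 0.388235; B: 0.0807567.
By total probability, P(X > 8.5) = 0.66·0.388235 + 0.34·0.0807567 = 0.283693.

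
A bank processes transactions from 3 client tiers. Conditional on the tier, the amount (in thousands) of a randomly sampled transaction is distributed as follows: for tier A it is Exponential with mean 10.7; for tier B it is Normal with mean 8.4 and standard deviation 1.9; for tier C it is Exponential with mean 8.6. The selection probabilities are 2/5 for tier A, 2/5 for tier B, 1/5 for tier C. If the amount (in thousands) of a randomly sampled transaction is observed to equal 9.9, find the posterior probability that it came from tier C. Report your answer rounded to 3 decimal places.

Likelihoods f(9.9 | ·): A: 0.0370504; B: 0.15375; C: 0.0367754.
Posterior ∝ prior × likelihood. Numerator for C: 0.2·0.0367754 = 0.00735509.
Normalizing constant: 0.4·0.0370504 + 0.4·0.15375 + 0.2·0.0367754 = 0.0836753.
P(C | observation) = 0.00735509 / 0.0836753 = 0.0879004.

0.088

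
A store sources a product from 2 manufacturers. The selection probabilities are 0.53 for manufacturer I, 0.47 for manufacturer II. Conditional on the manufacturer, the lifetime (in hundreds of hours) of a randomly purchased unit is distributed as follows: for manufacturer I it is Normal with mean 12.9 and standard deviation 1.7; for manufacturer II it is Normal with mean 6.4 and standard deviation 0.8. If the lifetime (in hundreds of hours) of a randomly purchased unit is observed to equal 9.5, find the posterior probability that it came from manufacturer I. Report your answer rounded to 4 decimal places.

0.9924

Likelihoods f(9.5 | ·): I: 0.0317594; II: 0.000273665.
Posterior ∝ prior × likelihood. Numerator for I: 0.53·0.0317594 = 0.0168325.
Normalizing constant: 0.53·0.0317594 + 0.47·0.000273665 = 0.0169611.
P(I | observation) = 0.0168325 / 0.0169611 = 0.992417.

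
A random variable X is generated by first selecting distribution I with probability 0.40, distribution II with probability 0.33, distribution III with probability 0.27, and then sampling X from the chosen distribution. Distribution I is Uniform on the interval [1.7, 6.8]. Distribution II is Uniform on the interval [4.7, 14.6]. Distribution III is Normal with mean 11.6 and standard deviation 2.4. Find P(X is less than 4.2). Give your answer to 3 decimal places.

Conditional on each component, P(X < 4.2): I: 0.490196; II: 0; III: 0.00102348.
By total probability, P(X < 4.2) = 0.4·0.490196 + 0.33·0 + 0.27·0.00102348 = 0.196355.

0.196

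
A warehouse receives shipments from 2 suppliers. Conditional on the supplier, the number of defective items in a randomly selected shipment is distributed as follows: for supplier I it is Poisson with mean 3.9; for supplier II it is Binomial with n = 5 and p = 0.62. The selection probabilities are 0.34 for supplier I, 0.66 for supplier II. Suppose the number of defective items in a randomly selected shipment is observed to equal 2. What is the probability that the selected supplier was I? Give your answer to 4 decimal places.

0.2732

Likelihoods P(X=2 | ·): I: 0.15394; II: 0.210928.
Posterior ∝ prior × likelihood. Numerator for I: 0.34·0.15394 = 0.0523395.
Normalizing constant: 0.34·0.15394 + 0.66·0.210928 = 0.191552.
P(I | observation) = 0.0523395 / 0.191552 = 0.273239.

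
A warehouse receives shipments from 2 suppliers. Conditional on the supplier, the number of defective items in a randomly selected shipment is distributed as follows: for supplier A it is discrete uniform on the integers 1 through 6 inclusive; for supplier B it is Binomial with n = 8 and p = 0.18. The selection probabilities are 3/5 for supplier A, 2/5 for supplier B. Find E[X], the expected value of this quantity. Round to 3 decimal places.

2.676

Component means — A: 3.5; B: 1.44.
E[X] = 0.6·3.5 + 0.4·1.44 = 2.676.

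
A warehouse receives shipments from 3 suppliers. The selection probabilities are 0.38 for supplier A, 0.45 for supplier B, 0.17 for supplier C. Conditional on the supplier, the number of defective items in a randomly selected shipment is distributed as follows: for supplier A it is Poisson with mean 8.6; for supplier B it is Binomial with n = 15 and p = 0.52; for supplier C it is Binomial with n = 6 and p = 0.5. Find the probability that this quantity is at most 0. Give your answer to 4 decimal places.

Conditional on each supplier, P(X ≤ 0): A: 0.000184106; B: 1.65432e-05; C: 0.015625.
By total probability, P(X ≤ 0) = 0.38·0.000184106 + 0.45·1.65432e-05 + 0.17·0.015625 = 0.00273365.

0.0027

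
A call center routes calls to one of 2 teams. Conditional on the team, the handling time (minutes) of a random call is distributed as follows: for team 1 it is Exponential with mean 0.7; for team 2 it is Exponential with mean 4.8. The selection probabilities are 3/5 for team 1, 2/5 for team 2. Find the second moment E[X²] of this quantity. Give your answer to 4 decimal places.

For each component E[X²] = Var + (mean)², giving 1: 0.98; 2: 46.08.
Overall E[X²] = 0.6·0.98 + 0.4·46.08 = 19.02.

19.0200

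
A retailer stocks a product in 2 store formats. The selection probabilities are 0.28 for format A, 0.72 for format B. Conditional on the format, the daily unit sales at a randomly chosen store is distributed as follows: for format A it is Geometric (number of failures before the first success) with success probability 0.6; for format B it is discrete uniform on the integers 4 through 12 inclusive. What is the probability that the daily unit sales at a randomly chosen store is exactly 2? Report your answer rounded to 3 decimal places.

0.027

Conditional on each format, P(X = 2): A: 0.096; B: 0.
By total probability, P(X = 2) = 0.28·0.096 + 0.72·0 = 0.02688.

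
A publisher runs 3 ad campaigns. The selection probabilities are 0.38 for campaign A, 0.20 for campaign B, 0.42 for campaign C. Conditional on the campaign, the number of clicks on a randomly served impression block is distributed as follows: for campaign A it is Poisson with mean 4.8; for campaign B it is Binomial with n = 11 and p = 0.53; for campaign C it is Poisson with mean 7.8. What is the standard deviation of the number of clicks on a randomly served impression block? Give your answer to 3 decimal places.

Per component, A: μ=4.8, E[X²]=27.84; B: μ=5.83, E[X²]=36.729; C: μ=7.8, E[X²]=68.64.
E[X] = 0.38·4.8 + 0.2·5.83 + 0.42·7.8 = 6.266.
E[X²] = 0.38·27.84 + 0.2·36.729 + 0.42·68.64 = 46.7538.
Var(X) = E[X²] − (E[X])² = 46.7538 − 39.2628 = 7.49104.
SD(X) = √7.49104 = 2.73698.

2.737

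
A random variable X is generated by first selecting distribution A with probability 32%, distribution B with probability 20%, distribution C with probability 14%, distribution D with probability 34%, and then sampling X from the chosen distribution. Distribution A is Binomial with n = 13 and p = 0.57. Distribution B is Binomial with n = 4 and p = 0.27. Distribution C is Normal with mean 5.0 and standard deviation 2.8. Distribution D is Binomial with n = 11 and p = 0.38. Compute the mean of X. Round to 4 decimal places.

Component means — A: 7.41; B: 1.08; C: 5; D: 4.18.
E[X] = 0.32·7.41 + 0.2·1.08 + 0.14·5 + 0.34·4.18 = 4.7084.

4.7084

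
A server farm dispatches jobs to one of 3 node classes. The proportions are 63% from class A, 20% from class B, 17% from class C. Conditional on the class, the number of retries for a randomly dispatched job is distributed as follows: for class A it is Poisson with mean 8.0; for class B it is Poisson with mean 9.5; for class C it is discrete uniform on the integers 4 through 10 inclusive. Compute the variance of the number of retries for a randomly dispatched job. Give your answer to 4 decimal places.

8.2231

Per component, A: μ=8, E[X²]=72; B: μ=9.5, E[X²]=99.75; C: μ=7, E[X²]=53.
E[X] = 0.63·8 + 0.2·9.5 + 0.17·7 = 8.13.
E[X²] = 0.63·72 + 0.2·99.75 + 0.17·53 = 74.32.
Var(X) = E[X²] − (E[X])² = 74.32 − 66.0969 = 8.2231.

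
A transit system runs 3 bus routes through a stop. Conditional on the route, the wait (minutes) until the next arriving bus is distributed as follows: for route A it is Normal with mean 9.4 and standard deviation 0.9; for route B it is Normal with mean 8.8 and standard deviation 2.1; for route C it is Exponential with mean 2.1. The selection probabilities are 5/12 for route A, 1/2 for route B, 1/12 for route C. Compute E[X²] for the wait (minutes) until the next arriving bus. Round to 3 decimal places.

78.814

For each component E[X²] = Var + (mean)², giving A: 89.17; B: 81.85; C: 8.82.
Overall E[X²] = 0.416667·89.17 + 0.5·81.85 + 0.0833333·8.82 = 78.8142.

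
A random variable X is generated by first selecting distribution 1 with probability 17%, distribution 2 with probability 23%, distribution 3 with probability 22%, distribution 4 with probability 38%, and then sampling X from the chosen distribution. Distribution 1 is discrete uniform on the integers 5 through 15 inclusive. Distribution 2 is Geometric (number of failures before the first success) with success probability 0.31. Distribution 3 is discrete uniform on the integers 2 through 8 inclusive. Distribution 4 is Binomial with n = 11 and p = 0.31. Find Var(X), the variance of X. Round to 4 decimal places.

11.9524

Per component, 1: μ=10, E[X²]=110; 2: μ=2.22581, E[X²]=12.1342; 3: μ=5, E[X²]=29; 4: μ=3.41, E[X²]=13.981.
E[X] = 0.17·10 + 0.23·2.22581 + 0.22·5 + 0.38·3.41 = 4.60774.
E[X²] = 0.17·110 + 0.23·12.1342 + 0.22·29 + 0.38·13.981 = 33.1837.
Var(X) = E[X²] − (E[X])² = 33.1837 − 21.2312 = 11.9524.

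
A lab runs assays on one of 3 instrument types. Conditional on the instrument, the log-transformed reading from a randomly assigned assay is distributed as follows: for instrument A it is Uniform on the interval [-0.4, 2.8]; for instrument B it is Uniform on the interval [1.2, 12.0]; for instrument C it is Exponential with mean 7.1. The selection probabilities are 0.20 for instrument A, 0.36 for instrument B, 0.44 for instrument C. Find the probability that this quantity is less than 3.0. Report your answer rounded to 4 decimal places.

Conditional on each instrument, P(X < 3.0): A: 1; B: 0.166667; C: 0.344617.
By total probability, P(X < 3.0) = 0.2·1 + 0.36·0.166667 + 0.44·0.344617 = 0.411631.

0.4116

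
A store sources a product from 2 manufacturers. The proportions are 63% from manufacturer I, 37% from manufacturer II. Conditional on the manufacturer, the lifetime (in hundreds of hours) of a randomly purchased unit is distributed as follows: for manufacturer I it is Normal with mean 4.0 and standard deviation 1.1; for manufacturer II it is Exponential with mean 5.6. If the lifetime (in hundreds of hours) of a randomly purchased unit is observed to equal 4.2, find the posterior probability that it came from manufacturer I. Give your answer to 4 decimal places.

0.8781

Likelihoods f(4.2 | ·): I: 0.356729; II: 0.0843512.
Posterior ∝ prior × likelihood. Numerator for I: 0.63·0.356729 = 0.22474.
Normalizing constant: 0.63·0.356729 + 0.37·0.0843512 = 0.255949.
P(I | observation) = 0.22474 / 0.255949 = 0.878062.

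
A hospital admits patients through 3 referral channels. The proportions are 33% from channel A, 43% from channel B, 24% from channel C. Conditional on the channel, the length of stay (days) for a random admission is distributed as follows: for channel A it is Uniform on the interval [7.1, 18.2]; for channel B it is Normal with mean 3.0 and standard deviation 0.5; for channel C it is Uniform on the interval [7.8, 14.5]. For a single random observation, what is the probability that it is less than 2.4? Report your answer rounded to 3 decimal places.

0.049

Conditional on each channel, P(X < 2.4): A: 0; B: 0.11507; C: 0.
By total probability, P(X < 2.4) = 0.33·0 + 0.43·0.11507 + 0.24·0 = 0.04948.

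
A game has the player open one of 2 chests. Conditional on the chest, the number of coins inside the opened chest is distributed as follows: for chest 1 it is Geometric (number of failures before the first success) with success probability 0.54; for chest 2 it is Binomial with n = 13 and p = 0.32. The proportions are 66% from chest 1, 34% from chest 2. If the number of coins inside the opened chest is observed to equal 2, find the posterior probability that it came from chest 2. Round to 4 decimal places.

0.3411

Likelihoods P(X=2 | ·): 1: 0.114264; 2: 0.114813.
Posterior ∝ prior × likelihood. Numerator for 2: 0.34·0.114813 = 0.0390366.
Normalizing constant: 0.66·0.114264 + 0.34·0.114813 = 0.114451.
P(2 | observation) = 0.0390366 / 0.114451 = 0.341077.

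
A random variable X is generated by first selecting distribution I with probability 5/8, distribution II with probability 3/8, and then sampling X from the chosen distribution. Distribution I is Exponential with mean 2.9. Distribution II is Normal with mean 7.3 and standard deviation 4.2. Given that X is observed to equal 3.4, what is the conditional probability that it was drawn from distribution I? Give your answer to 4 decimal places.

0.7425

Likelihoods f(3.4 | ·): I: 0.106765; II: 0.0617201.
Posterior ∝ prior × likelihood. Numerator for I: 0.625·0.106765 = 0.0667282.
Normalizing constant: 0.625·0.106765 + 0.375·0.0617201 = 0.0898732.
P(I | observation) = 0.0667282 / 0.0898732 = 0.74247.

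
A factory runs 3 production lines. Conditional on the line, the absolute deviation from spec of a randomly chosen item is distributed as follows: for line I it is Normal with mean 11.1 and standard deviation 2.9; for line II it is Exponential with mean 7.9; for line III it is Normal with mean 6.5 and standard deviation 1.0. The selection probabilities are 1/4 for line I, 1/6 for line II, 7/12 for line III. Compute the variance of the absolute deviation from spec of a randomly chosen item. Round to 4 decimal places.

16.7906

Per component, I: μ=11.1, E[X²]=131.62; II: μ=7.9, E[X²]=124.82; III: μ=6.5, E[X²]=43.25.
E[X] = 0.25·11.1 + 0.166667·7.9 + 0.583333·6.5 = 7.88333.
E[X²] = 0.25·131.62 + 0.166667·124.82 + 0.583333·43.25 = 78.9375.
Var(X) = E[X²] − (E[X])² = 78.9375 − 62.1469 = 16.7906.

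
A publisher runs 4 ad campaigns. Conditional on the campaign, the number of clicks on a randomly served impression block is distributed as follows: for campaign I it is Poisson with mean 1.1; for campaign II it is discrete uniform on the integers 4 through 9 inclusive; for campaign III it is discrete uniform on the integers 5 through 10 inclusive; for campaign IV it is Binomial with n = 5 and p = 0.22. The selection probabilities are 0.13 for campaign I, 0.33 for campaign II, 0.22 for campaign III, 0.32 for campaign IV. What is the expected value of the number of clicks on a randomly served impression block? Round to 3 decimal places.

Component means — I: 1.1; II: 6.5; III: 7.5; IV: 1.1.
E[X] = 0.13·1.1 + 0.33·6.5 + 0.22·7.5 + 0.32·1.1 = 4.29.

4.290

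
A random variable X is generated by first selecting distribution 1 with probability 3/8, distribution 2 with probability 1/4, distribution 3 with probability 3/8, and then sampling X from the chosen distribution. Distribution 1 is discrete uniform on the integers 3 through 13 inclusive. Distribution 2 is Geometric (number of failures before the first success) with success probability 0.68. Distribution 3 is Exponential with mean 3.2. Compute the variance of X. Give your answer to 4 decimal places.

Per component, 1: μ=8, E[X²]=74; 2: μ=0.470588, E[X²]=0.913495; 3: μ=3.2, E[X²]=20.48.
E[X] = 0.375·8 + 0.25·0.470588 + 0.375·3.2 = 4.31765.
E[X²] = 0.375·74 + 0.25·0.913495 + 0.375·20.48 = 35.6584.
Var(X) = E[X²] − (E[X])² = 35.6584 − 18.6421 = 17.0163.

17.0163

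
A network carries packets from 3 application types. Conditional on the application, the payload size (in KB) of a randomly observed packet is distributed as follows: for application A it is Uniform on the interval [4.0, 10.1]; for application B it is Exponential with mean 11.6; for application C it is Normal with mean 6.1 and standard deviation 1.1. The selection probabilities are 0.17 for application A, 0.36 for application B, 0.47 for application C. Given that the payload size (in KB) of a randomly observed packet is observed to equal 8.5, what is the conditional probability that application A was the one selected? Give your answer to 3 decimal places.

Likelihoods f(8.5 | ·): A: 0.163934; B: 0.0414294; C: 0.0335602.
Posterior ∝ prior × likelihood. Numerator for A: 0.17·0.163934 = 0.0278689.
Normalizing constant: 0.17·0.163934 + 0.36·0.0414294 + 0.47·0.0335602 = 0.0585567.
P(A | observation) = 0.0278689 / 0.0585567 = 0.475929.

0.476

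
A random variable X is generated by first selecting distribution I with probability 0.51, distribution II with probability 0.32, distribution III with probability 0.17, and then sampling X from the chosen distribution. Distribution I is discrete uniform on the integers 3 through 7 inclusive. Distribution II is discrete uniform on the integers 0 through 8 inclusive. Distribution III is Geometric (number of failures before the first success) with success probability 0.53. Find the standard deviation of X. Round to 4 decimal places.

Per component, I: μ=5, E[X²]=27; II: μ=4, E[X²]=22.6667; III: μ=0.886792, E[X²]=2.45959.
E[X] = 0.51·5 + 0.32·4 + 0.17·0.886792 = 3.98075.
E[X²] = 0.51·27 + 0.32·22.6667 + 0.17·2.45959 = 21.4415.
Var(X) = E[X²] − (E[X])² = 21.4415 − 15.8464 = 5.59506.
SD(X) = √5.59506 = 2.36539.

2.3654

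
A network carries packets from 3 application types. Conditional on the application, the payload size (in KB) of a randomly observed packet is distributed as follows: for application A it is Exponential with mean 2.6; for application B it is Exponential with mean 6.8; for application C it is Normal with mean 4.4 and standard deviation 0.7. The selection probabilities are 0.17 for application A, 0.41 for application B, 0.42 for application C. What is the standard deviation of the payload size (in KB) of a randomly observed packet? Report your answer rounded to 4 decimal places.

Per component, A: μ=2.6, E[X²]=13.52; B: μ=6.8, E[X²]=92.48; C: μ=4.4, E[X²]=19.85.
E[X] = 0.17·2.6 + 0.41·6.8 + 0.42·4.4 = 5.078.
E[X²] = 0.17·13.52 + 0.41·92.48 + 0.42·19.85 = 48.5522.
Var(X) = E[X²] − (E[X])² = 48.5522 − 25.7861 = 22.7661.
SD(X) = √22.7661 = 4.77139.

4.7714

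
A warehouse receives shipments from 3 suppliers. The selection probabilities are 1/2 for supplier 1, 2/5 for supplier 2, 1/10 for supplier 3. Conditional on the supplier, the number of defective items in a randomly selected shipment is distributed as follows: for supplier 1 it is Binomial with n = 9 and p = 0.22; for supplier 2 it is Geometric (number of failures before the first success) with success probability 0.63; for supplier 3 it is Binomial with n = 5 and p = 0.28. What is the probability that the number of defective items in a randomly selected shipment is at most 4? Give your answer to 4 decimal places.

Conditional on each supplier, P(X ≤ 4): 1: 0.970858; 2: 0.993066; 3: 0.998279.
By total probability, P(X ≤ 4) = 0.5·0.970858 + 0.4·0.993066 + 0.1·0.998279 = 0.982483.

0.9825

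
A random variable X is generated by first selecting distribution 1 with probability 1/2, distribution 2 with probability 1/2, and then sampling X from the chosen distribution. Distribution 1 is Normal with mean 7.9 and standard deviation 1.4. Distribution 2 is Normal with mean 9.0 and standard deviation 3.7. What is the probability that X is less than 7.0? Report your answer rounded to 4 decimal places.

Conditional on each component, P(X < 7.0): 1: 0.260158; 2: 0.294412.
By total probability, P(X < 7.0) = 0.5·0.260158 + 0.5·0.294412 = 0.277285.

0.2773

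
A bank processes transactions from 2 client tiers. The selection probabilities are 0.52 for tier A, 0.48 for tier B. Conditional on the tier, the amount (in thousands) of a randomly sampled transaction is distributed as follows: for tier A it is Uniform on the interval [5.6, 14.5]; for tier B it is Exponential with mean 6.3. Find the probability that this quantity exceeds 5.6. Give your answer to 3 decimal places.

Conditional on each tier, P(X > 5.6): A: 1; B: 0.411112.
By total probability, P(X > 5.6) = 0.52·1 + 0.48·0.411112 = 0.717334.

0.717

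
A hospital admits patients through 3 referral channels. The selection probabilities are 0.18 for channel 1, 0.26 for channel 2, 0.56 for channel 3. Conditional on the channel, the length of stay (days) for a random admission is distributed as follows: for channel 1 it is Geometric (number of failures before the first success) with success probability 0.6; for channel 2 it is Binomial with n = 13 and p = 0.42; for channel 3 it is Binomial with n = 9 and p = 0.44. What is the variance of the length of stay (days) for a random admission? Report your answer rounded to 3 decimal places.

4.761

Per component, 1: μ=0.666667, E[X²]=1.55556; 2: μ=5.46, E[X²]=32.9784; 3: μ=3.96, E[X²]=17.8992.
E[X] = 0.18·0.666667 + 0.26·5.46 + 0.56·3.96 = 3.7572.
E[X²] = 0.18·1.55556 + 0.26·32.9784 + 0.56·17.8992 = 18.8779.
Var(X) = E[X²] − (E[X])² = 18.8779 − 14.1166 = 4.76138.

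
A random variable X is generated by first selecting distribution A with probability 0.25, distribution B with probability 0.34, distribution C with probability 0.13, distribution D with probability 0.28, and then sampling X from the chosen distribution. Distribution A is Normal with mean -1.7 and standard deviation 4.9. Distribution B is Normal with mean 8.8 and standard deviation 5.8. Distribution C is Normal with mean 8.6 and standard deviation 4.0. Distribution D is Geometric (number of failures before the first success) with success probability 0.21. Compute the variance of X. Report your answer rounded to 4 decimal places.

42.7136

Per component, A: μ=-1.7, E[X²]=26.9; B: μ=8.8, E[X²]=111.08; C: μ=8.6, E[X²]=89.96; D: μ=3.7619, E[X²]=32.0658.
E[X] = 0.25·-1.7 + 0.34·8.8 + 0.13·8.6 + 0.28·3.7619 = 4.73833.
E[X²] = 0.25·26.9 + 0.34·111.08 + 0.13·89.96 + 0.28·32.0658 = 65.1654.
Var(X) = E[X²] − (E[X])² = 65.1654 − 22.4518 = 42.7136.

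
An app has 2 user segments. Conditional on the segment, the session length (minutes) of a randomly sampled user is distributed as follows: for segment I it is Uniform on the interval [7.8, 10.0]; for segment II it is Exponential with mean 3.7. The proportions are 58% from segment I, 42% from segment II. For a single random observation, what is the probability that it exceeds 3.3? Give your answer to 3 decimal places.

0.752

Conditional on each segment, P(X > 3.3): I: 1; II: 0.40988.
By total probability, P(X > 3.3) = 0.58·1 + 0.42·0.40988 = 0.752149.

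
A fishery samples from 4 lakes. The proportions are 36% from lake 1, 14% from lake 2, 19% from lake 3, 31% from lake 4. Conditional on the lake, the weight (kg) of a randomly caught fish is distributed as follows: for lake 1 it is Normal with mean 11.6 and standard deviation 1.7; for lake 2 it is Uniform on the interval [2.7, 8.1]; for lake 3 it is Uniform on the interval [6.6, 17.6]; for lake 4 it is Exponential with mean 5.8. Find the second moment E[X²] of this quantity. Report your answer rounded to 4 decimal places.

104.4951

For each component E[X²] = Var + (mean)², giving 1: 137.45; 2: 31.59; 3: 156.493; 4: 67.28.
Overall E[X²] = 0.36·137.45 + 0.14·31.59 + 0.19·156.493 + 0.31·67.28 = 104.495.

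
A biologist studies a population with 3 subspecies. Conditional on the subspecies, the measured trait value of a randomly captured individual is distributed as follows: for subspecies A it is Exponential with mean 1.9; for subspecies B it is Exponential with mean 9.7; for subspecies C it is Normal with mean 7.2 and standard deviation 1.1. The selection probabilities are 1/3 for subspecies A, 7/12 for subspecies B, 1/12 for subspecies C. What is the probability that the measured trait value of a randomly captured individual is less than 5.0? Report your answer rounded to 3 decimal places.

Conditional on each subspecies, P(X < 5.0): A: 0.928035; B: 0.402777; C: 0.0227501.
By total probability, P(X < 5.0) = 0.333333·0.928035 + 0.583333·0.402777 + 0.0833333·0.0227501 = 0.546194.

0.546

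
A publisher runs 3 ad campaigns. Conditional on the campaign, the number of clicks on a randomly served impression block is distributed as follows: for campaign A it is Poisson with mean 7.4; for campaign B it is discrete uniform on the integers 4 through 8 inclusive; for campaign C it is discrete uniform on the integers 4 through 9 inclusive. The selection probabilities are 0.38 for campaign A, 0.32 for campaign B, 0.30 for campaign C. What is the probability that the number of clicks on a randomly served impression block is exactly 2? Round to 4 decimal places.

Conditional on each campaign, P(X = 2): A: 0.0167361; B: 0; C: 0.
By total probability, P(X = 2) = 0.38·0.0167361 + 0.32·0 + 0.3·0 = 0.00635972.

0.0064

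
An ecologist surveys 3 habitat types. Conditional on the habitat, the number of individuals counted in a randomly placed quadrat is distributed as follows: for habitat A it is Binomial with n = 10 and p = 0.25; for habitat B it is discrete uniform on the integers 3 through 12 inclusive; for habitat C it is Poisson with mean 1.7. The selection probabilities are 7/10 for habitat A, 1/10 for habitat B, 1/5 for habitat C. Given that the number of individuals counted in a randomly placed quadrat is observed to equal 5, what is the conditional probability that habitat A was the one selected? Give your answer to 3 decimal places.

0.741

Likelihoods P(X=5 | ·): A: 0.0583992; B: 0.1; C: 0.0216154.
Posterior ∝ prior × likelihood. Numerator for A: 0.7·0.0583992 = 0.0408794.
Normalizing constant: 0.7·0.0583992 + 0.1·0.1 + 0.2·0.0216154 = 0.0552025.
P(A | observation) = 0.0408794 / 0.0552025 = 0.740536.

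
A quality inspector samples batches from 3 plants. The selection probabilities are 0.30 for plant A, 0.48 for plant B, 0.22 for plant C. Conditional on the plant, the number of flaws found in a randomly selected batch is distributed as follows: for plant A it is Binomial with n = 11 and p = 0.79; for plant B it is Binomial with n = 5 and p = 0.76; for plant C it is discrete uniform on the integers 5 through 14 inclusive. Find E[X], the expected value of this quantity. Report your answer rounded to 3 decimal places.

6.521

Component means — A: 8.69; B: 3.8; C: 9.5.
E[X] = 0.3·8.69 + 0.48·3.8 + 0.22·9.5 = 6.521.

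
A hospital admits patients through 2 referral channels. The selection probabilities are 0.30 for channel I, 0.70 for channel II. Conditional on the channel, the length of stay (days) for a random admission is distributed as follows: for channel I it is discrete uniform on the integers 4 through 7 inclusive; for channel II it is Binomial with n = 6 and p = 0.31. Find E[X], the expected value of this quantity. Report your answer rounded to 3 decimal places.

2.952

Component means — I: 5.5; II: 1.86.
E[X] = 0.3·5.5 + 0.7·1.86 = 2.952.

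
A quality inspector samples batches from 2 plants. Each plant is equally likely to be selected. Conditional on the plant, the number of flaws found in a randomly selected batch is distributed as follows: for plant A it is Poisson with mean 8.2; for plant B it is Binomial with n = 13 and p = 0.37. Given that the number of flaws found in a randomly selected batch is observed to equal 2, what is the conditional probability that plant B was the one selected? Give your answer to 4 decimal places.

0.8777

Likelihoods P(X=2 | ·): A: 0.00923385; B: 0.0662589.
Posterior ∝ prior × likelihood. Numerator for B: 0.5·0.0662589 = 0.0331294.
Normalizing constant: 0.5·0.00923385 + 0.5·0.0662589 = 0.0377464.
P(B | observation) = 0.0331294 / 0.0377464 = 0.877686.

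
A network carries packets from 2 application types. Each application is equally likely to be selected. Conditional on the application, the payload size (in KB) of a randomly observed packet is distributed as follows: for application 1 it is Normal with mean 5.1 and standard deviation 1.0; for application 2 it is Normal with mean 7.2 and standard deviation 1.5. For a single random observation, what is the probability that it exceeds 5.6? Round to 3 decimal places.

0.583

Conditional on each application, P(X > 5.6): 1: 0.308538; 2: 0.856939.
By total probability, P(X > 5.6) = 0.5·0.308538 + 0.5·0.856939 = 0.582738.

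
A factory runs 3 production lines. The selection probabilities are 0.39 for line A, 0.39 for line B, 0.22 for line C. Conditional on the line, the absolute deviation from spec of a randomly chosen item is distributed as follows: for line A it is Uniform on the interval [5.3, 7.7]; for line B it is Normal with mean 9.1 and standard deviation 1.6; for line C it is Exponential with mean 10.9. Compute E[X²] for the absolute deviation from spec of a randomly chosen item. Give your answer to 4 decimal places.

102.2354

For each component E[X²] = Var + (mean)², giving A: 42.73; B: 85.37; C: 237.62.
Overall E[X²] = 0.39·42.73 + 0.39·85.37 + 0.22·237.62 = 102.235.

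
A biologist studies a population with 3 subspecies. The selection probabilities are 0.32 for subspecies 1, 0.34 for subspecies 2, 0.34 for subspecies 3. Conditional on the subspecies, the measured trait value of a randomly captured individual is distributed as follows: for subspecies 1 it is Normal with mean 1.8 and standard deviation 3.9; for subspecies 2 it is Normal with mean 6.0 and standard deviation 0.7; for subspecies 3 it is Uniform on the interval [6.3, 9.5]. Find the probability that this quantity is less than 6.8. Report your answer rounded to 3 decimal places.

0.638

Conditional on each subspecies, P(X < 6.8): 1: 0.900088; 2: 0.873451; 3: 0.15625.
By total probability, P(X < 6.8) = 0.32·0.900088 + 0.34·0.873451 + 0.34·0.15625 = 0.638126.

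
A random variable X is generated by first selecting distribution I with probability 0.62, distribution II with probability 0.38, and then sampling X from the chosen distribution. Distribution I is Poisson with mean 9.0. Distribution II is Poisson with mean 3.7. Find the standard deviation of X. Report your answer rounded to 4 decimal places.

Per component, I: μ=9, E[X²]=90; II: μ=3.7, E[X²]=17.39.
E[X] = 0.62·9 + 0.38·3.7 = 6.986.
E[X²] = 0.62·90 + 0.38·17.39 = 62.4082.
Var(X) = E[X²] − (E[X])² = 62.4082 − 48.8042 = 13.604.
SD(X) = √13.604 = 3.68836.

3.6884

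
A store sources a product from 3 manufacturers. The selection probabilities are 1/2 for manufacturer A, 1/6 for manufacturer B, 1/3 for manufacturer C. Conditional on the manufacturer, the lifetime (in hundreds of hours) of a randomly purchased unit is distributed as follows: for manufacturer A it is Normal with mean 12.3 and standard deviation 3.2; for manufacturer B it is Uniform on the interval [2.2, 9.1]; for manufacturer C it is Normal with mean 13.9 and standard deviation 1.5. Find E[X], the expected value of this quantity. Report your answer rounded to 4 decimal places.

11.7250

Component means — A: 12.3; B: 5.65; C: 13.9.
E[X] = 0.5·12.3 + 0.166667·5.65 + 0.333333·13.9 = 11.725.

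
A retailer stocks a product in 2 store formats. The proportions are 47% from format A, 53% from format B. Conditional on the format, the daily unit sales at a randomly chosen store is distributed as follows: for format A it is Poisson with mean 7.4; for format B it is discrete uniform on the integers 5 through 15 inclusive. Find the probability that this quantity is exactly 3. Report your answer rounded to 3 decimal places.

Conditional on each format, P(X = 3): A: 0.0412824; B: 0.
By total probability, P(X = 3) = 0.47·0.0412824 + 0.53·0 = 0.0194027.

0.019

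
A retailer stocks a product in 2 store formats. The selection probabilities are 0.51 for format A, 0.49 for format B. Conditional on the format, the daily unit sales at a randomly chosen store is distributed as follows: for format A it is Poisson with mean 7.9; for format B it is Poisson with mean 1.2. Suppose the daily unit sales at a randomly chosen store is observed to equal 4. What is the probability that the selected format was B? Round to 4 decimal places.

0.2936

Likelihoods P(X=4 | ·): A: 0.0601687; B: 0.0260232.
Posterior ∝ prior × likelihood. Numerator for B: 0.49·0.0260232 = 0.0127514.
Normalizing constant: 0.51·0.0601687 + 0.49·0.0260232 = 0.0434374.
P(B | observation) = 0.0127514 / 0.0434374 = 0.293557.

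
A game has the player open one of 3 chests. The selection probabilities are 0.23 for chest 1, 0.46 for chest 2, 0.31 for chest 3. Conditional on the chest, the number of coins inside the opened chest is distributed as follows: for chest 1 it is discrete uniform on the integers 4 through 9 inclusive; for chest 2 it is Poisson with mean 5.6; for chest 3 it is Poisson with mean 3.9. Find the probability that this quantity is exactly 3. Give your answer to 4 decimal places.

Conditional on each chest, P(X = 3): 1: 0; 2: 0.108234; 3: 0.200122.
By total probability, P(X = 3) = 0.23·0 + 0.46·0.108234 + 0.31·0.200122 = 0.111825.

0.1118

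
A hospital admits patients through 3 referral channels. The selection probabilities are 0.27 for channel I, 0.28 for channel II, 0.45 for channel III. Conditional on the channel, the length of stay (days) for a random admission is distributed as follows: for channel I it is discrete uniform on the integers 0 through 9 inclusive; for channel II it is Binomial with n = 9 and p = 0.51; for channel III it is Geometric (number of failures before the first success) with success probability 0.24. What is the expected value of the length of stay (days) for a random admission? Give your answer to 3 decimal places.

Component means — I: 4.5; II: 4.59; III: 3.16667.
E[X] = 0.27·4.5 + 0.28·4.59 + 0.45·3.16667 = 3.9252.

3.925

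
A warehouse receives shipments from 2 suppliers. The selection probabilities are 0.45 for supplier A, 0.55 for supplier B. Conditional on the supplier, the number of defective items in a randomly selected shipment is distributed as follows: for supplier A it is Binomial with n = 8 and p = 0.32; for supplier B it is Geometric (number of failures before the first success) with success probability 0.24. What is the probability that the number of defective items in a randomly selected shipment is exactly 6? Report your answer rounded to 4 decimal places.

Conditional on each supplier, P(X = 6): A: 0.013902; B: 0.046248.
By total probability, P(X = 6) = 0.45·0.013902 + 0.55·0.046248 = 0.0316923.

0.0317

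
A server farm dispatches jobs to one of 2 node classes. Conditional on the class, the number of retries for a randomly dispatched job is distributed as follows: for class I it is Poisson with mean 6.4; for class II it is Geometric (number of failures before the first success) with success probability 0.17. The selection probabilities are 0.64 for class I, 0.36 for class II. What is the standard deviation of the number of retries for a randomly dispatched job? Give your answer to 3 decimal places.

Per component, I: μ=6.4, E[X²]=47.36; II: μ=4.88235, E[X²]=52.5571.
E[X] = 0.64·6.4 + 0.36·4.88235 = 5.85365.
E[X²] = 0.64·47.36 + 0.36·52.5571 = 49.231.
Var(X) = E[X²] − (E[X])² = 49.231 − 34.2652 = 14.9658.
SD(X) = √14.9658 = 3.86856.

3.869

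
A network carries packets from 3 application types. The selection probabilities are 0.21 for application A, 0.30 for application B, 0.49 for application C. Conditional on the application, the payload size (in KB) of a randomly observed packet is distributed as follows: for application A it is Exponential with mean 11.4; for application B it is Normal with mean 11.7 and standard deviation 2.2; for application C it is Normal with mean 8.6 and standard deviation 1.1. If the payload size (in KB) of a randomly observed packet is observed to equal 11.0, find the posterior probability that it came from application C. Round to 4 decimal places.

Likelihoods f(11.0 | ·): A: 0.0334225; B: 0.172387; C: 0.0335602.
Posterior ∝ prior × likelihood. Numerator for C: 0.49·0.0335602 = 0.0164445.
Normalizing constant: 0.21·0.0334225 + 0.3·0.172387 + 0.49·0.0335602 = 0.0751792.
P(C | observation) = 0.0164445 / 0.0751792 = 0.218737.

0.2187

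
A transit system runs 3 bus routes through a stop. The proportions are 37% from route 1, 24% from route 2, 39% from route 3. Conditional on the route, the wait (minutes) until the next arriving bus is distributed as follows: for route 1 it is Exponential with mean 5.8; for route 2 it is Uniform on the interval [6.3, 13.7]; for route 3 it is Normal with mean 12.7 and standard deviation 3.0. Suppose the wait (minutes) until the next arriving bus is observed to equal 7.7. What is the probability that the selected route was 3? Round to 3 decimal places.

Likelihoods f(7.7 | ·): 1: 0.0457097; 2: 0.135135; 3: 0.033159.
Posterior ∝ prior × likelihood. Numerator for 3: 0.39·0.033159 = 0.012932.
Normalizing constant: 0.37·0.0457097 + 0.24·0.135135 + 0.39·0.033159 = 0.0622771.
P(3 | observation) = 0.012932 / 0.0622771 = 0.207653.

0.208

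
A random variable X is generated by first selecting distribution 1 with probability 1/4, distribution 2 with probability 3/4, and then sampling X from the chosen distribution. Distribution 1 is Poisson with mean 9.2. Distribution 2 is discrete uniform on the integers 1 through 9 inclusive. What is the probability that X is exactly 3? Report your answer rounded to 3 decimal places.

0.087

Conditional on each component, P(X = 3): 1: 0.013113; 2: 0.111111.
By total probability, P(X = 3) = 0.25·0.013113 + 0.75·0.111111 = 0.0866116.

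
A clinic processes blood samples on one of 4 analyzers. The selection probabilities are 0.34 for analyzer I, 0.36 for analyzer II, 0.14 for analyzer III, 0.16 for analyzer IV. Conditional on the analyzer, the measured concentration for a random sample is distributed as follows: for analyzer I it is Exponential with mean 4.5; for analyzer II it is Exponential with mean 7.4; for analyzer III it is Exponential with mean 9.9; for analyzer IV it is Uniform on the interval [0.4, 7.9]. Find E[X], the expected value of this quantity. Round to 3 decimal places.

6.244

Component means — I: 4.5; II: 7.4; III: 9.9; IV: 4.15.
E[X] = 0.34·4.5 + 0.36·7.4 + 0.14·9.9 + 0.16·4.15 = 6.244.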